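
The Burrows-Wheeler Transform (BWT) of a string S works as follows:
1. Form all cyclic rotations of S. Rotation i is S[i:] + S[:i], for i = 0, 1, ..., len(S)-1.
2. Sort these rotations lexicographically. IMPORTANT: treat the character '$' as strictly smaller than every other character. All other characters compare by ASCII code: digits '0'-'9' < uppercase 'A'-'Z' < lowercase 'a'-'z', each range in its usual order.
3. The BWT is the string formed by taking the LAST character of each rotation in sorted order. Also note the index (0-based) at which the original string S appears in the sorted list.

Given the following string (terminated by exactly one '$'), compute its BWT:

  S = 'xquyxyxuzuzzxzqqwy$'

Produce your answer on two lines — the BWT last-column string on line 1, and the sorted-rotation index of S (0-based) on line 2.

Answer: yzxqqxzq$yyzwxuxuzu
8

Derivation:
All 19 rotations (rotation i = S[i:]+S[:i]):
  rot[0] = xquyxyxuzuzzxzqqwy$
  rot[1] = quyxyxuzuzzxzqqwy$x
  rot[2] = uyxyxuzuzzxzqqwy$xq
  rot[3] = yxyxuzuzzxzqqwy$xqu
  rot[4] = xyxuzuzzxzqqwy$xquy
  rot[5] = yxuzuzzxzqqwy$xquyx
  rot[6] = xuzuzzxzqqwy$xquyxy
  rot[7] = uzuzzxzqqwy$xquyxyx
  rot[8] = zuzzxzqqwy$xquyxyxu
  rot[9] = uzzxzqqwy$xquyxyxuz
  rot[10] = zzxzqqwy$xquyxyxuzu
  rot[11] = zxzqqwy$xquyxyxuzuz
  rot[12] = xzqqwy$xquyxyxuzuzz
  rot[13] = zqqwy$xquyxyxuzuzzx
  rot[14] = qqwy$xquyxyxuzuzzxz
  rot[15] = qwy$xquyxyxuzuzzxzq
  rot[16] = wy$xquyxyxuzuzzxzqq
  rot[17] = y$xquyxyxuzuzzxzqqw
  rot[18] = $xquyxyxuzuzzxzqqwy
Sorted (with $ < everything):
  sorted[0] = $xquyxyxuzuzzxzqqwy  (last char: 'y')
  sorted[1] = qqwy$xquyxyxuzuzzxz  (last char: 'z')
  sorted[2] = quyxyxuzuzzxzqqwy$x  (last char: 'x')
  sorted[3] = qwy$xquyxyxuzuzzxzq  (last char: 'q')
  sorted[4] = uyxyxuzuzzxzqqwy$xq  (last char: 'q')
  sorted[5] = uzuzzxzqqwy$xquyxyx  (last char: 'x')
  sorted[6] = uzzxzqqwy$xquyxyxuz  (last char: 'z')
  sorted[7] = wy$xquyxyxuzuzzxzqq  (last char: 'q')
  sorted[8] = xquyxyxuzuzzxzqqwy$  (last char: '$')
  sorted[9] = xuzuzzxzqqwy$xquyxy  (last char: 'y')
  sorted[10] = xyxuzuzzxzqqwy$xquy  (last char: 'y')
  sorted[11] = xzqqwy$xquyxyxuzuzz  (last char: 'z')
  sorted[12] = y$xquyxyxuzuzzxzqqw  (last char: 'w')
  sorted[13] = yxuzuzzxzqqwy$xquyx  (last char: 'x')
  sorted[14] = yxyxuzuzzxzqqwy$xqu  (last char: 'u')
  sorted[15] = zqqwy$xquyxyxuzuzzx  (last char: 'x')
  sorted[16] = zuzzxzqqwy$xquyxyxu  (last char: 'u')
  sorted[17] = zxzqqwy$xquyxyxuzuz  (last char: 'z')
  sorted[18] = zzxzqqwy$xquyxyxuzu  (last char: 'u')
Last column: yzxqqxzq$yyzwxuxuzu
Original string S is at sorted index 8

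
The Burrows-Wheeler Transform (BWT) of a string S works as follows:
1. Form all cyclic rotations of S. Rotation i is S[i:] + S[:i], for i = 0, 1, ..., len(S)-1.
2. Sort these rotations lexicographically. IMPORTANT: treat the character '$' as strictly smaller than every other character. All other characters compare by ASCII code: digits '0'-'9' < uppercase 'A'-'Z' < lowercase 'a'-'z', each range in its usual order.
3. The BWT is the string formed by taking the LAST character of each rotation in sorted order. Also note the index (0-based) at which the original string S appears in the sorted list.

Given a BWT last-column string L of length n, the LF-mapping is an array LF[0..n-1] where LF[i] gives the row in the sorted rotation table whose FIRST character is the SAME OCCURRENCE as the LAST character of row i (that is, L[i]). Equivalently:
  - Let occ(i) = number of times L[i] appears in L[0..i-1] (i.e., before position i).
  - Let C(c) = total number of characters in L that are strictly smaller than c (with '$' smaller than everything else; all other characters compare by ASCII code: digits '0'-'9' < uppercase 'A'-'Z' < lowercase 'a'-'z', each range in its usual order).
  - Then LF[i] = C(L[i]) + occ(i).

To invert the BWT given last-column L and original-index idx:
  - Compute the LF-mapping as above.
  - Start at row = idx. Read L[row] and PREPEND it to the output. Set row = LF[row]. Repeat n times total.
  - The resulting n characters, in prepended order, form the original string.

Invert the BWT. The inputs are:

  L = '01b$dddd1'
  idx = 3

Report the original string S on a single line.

LF mapping: 1 2 4 0 5 6 7 8 3
Walk LF starting at row 3, prepending L[row]:
  step 1: row=3, L[3]='$', prepend. Next row=LF[3]=0
  step 2: row=0, L[0]='0', prepend. Next row=LF[0]=1
  step 3: row=1, L[1]='1', prepend. Next row=LF[1]=2
  step 4: row=2, L[2]='b', prepend. Next row=LF[2]=4
  step 5: row=4, L[4]='d', prepend. Next row=LF[4]=5
  step 6: row=5, L[5]='d', prepend. Next row=LF[5]=6
  step 7: row=6, L[6]='d', prepend. Next row=LF[6]=7
  step 8: row=7, L[7]='d', prepend. Next row=LF[7]=8
  step 9: row=8, L[8]='1', prepend. Next row=LF[8]=3
Reversed output: 1ddddb10$

Answer: 1ddddb10$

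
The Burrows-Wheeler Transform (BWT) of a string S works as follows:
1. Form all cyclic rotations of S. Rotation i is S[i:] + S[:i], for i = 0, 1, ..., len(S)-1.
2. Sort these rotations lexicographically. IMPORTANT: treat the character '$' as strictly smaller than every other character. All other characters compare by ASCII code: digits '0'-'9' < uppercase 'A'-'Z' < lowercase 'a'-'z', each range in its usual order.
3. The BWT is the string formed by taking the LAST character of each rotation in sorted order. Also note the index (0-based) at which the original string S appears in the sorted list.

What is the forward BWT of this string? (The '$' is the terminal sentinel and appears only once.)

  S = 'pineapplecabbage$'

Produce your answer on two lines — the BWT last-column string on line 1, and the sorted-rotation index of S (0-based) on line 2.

All 17 rotations (rotation i = S[i:]+S[:i]):
  rot[0] = pineapplecabbage$
  rot[1] = ineapplecabbage$p
  rot[2] = neapplecabbage$pi
  rot[3] = eapplecabbage$pin
  rot[4] = applecabbage$pine
  rot[5] = pplecabbage$pinea
  rot[6] = plecabbage$pineap
  rot[7] = lecabbage$pineapp
  rot[8] = ecabbage$pineappl
  rot[9] = cabbage$pineapple
  rot[10] = abbage$pineapplec
  rot[11] = bbage$pineappleca
  rot[12] = bage$pineapplecab
  rot[13] = age$pineapplecabb
  rot[14] = ge$pineapplecabba
  rot[15] = e$pineapplecabbag
  rot[16] = $pineapplecabbage
Sorted (with $ < everything):
  sorted[0] = $pineapplecabbage  (last char: 'e')
  sorted[1] = abbage$pineapplec  (last char: 'c')
  sorted[2] = age$pineapplecabb  (last char: 'b')
  sorted[3] = applecabbage$pine  (last char: 'e')
  sorted[4] = bage$pineapplecab  (last char: 'b')
  sorted[5] = bbage$pineappleca  (last char: 'a')
  sorted[6] = cabbage$pineapple  (last char: 'e')
  sorted[7] = e$pineapplecabbag  (last char: 'g')
  sorted[8] = eapplecabbage$pin  (last char: 'n')
  sorted[9] = ecabbage$pineappl  (last char: 'l')
  sorted[10] = ge$pineapplecabba  (last char: 'a')
  sorted[11] = ineapplecabbage$p  (last char: 'p')
  sorted[12] = lecabbage$pineapp  (last char: 'p')
  sorted[13] = neapplecabbage$pi  (last char: 'i')
  sorted[14] = pineapplecabbage$  (last char: '$')
  sorted[15] = plecabbage$pineap  (last char: 'p')
  sorted[16] = pplecabbage$pinea  (last char: 'a')
Last column: ecbebaegnlappi$pa
Original string S is at sorted index 14

Answer: ecbebaegnlappi$pa
14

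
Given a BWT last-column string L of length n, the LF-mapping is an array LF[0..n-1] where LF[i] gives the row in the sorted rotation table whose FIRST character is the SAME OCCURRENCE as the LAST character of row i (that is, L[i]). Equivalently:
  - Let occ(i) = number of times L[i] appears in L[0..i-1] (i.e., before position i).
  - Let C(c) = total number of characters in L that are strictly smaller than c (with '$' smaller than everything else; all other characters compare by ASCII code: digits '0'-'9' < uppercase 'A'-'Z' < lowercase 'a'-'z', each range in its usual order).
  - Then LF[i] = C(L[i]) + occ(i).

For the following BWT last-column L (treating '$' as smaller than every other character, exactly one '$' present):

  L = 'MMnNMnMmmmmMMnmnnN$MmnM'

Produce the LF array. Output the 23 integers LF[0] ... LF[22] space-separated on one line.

Char counts: '$':1, 'M':8, 'N':2, 'm':6, 'n':6
C (first-col start): C('$')=0, C('M')=1, C('N')=9, C('m')=11, C('n')=17
L[0]='M': occ=0, LF[0]=C('M')+0=1+0=1
L[1]='M': occ=1, LF[1]=C('M')+1=1+1=2
L[2]='n': occ=0, LF[2]=C('n')+0=17+0=17
L[3]='N': occ=0, LF[3]=C('N')+0=9+0=9
L[4]='M': occ=2, LF[4]=C('M')+2=1+2=3
L[5]='n': occ=1, LF[5]=C('n')+1=17+1=18
L[6]='M': occ=3, LF[6]=C('M')+3=1+3=4
L[7]='m': occ=0, LF[7]=C('m')+0=11+0=11
L[8]='m': occ=1, LF[8]=C('m')+1=11+1=12
L[9]='m': occ=2, LF[9]=C('m')+2=11+2=13
L[10]='m': occ=3, LF[10]=C('m')+3=11+3=14
L[11]='M': occ=4, LF[11]=C('M')+4=1+4=5
L[12]='M': occ=5, LF[12]=C('M')+5=1+5=6
L[13]='n': occ=2, LF[13]=C('n')+2=17+2=19
L[14]='m': occ=4, LF[14]=C('m')+4=11+4=15
L[15]='n': occ=3, LF[15]=C('n')+3=17+3=20
L[16]='n': occ=4, LF[16]=C('n')+4=17+4=21
L[17]='N': occ=1, LF[17]=C('N')+1=9+1=10
L[18]='$': occ=0, LF[18]=C('$')+0=0+0=0
L[19]='M': occ=6, LF[19]=C('M')+6=1+6=7
L[20]='m': occ=5, LF[20]=C('m')+5=11+5=16
L[21]='n': occ=5, LF[21]=C('n')+5=17+5=22
L[22]='M': occ=7, LF[22]=C('M')+7=1+7=8

Answer: 1 2 17 9 3 18 4 11 12 13 14 5 6 19 15 20 21 10 0 7 16 22 8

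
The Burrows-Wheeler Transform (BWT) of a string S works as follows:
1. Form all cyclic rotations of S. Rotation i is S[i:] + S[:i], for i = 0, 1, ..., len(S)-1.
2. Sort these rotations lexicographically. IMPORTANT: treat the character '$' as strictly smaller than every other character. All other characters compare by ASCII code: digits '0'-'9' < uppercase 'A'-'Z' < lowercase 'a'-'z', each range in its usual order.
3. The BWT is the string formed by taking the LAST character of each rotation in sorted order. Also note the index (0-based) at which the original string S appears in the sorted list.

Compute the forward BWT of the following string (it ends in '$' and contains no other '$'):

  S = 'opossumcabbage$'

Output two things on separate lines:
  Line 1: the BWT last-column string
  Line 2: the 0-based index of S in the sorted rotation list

All 15 rotations (rotation i = S[i:]+S[:i]):
  rot[0] = opossumcabbage$
  rot[1] = possumcabbage$o
  rot[2] = ossumcabbage$op
  rot[3] = ssumcabbage$opo
  rot[4] = sumcabbage$opos
  rot[5] = umcabbage$oposs
  rot[6] = mcabbage$opossu
  rot[7] = cabbage$opossum
  rot[8] = abbage$opossumc
  rot[9] = bbage$opossumca
  rot[10] = bage$opossumcab
  rot[11] = age$opossumcabb
  rot[12] = ge$opossumcabba
  rot[13] = e$opossumcabbag
  rot[14] = $opossumcabbage
Sorted (with $ < everything):
  sorted[0] = $opossumcabbage  (last char: 'e')
  sorted[1] = abbage$opossumc  (last char: 'c')
  sorted[2] = age$opossumcabb  (last char: 'b')
  sorted[3] = bage$opossumcab  (last char: 'b')
  sorted[4] = bbage$opossumca  (last char: 'a')
  sorted[5] = cabbage$opossum  (last char: 'm')
  sorted[6] = e$opossumcabbag  (last char: 'g')
  sorted[7] = ge$opossumcabba  (last char: 'a')
  sorted[8] = mcabbage$opossu  (last char: 'u')
  sorted[9] = opossumcabbage$  (last char: '$')
  sorted[10] = ossumcabbage$op  (last char: 'p')
  sorted[11] = possumcabbage$o  (last char: 'o')
  sorted[12] = ssumcabbage$opo  (last char: 'o')
  sorted[13] = sumcabbage$opos  (last char: 's')
  sorted[14] = umcabbage$oposs  (last char: 's')
Last column: ecbbamgau$pooss
Original string S is at sorted index 9

Answer: ecbbamgau$pooss
9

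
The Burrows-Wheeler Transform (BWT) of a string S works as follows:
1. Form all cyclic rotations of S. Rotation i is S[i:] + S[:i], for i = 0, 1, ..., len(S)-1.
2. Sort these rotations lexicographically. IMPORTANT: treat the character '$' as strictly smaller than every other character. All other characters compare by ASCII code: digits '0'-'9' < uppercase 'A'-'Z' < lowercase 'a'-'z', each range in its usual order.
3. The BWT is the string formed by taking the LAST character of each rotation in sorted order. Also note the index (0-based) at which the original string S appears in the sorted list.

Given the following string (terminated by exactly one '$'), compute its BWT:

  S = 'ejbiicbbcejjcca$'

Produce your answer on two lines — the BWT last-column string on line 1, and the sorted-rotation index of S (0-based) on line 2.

Answer: accbjcijb$cibeje
9

Derivation:
All 16 rotations (rotation i = S[i:]+S[:i]):
  rot[0] = ejbiicbbcejjcca$
  rot[1] = jbiicbbcejjcca$e
  rot[2] = biicbbcejjcca$ej
  rot[3] = iicbbcejjcca$ejb
  rot[4] = icbbcejjcca$ejbi
  rot[5] = cbbcejjcca$ejbii
  rot[6] = bbcejjcca$ejbiic
  rot[7] = bcejjcca$ejbiicb
  rot[8] = cejjcca$ejbiicbb
  rot[9] = ejjcca$ejbiicbbc
  rot[10] = jjcca$ejbiicbbce
  rot[11] = jcca$ejbiicbbcej
  rot[12] = cca$ejbiicbbcejj
  rot[13] = ca$ejbiicbbcejjc
  rot[14] = a$ejbiicbbcejjcc
  rot[15] = $ejbiicbbcejjcca
Sorted (with $ < everything):
  sorted[0] = $ejbiicbbcejjcca  (last char: 'a')
  sorted[1] = a$ejbiicbbcejjcc  (last char: 'c')
  sorted[2] = bbcejjcca$ejbiic  (last char: 'c')
  sorted[3] = bcejjcca$ejbiicb  (last char: 'b')
  sorted[4] = biicbbcejjcca$ej  (last char: 'j')
  sorted[5] = ca$ejbiicbbcejjc  (last char: 'c')
  sorted[6] = cbbcejjcca$ejbii  (last char: 'i')
  sorted[7] = cca$ejbiicbbcejj  (last char: 'j')
  sorted[8] = cejjcca$ejbiicbb  (last char: 'b')
  sorted[9] = ejbiicbbcejjcca$  (last char: '$')
  sorted[10] = ejjcca$ejbiicbbc  (last char: 'c')
  sorted[11] = icbbcejjcca$ejbi  (last char: 'i')
  sorted[12] = iicbbcejjcca$ejb  (last char: 'b')
  sorted[13] = jbiicbbcejjcca$e  (last char: 'e')
  sorted[14] = jcca$ejbiicbbcej  (last char: 'j')
  sorted[15] = jjcca$ejbiicbbce  (last char: 'e')
Last column: accbjcijb$cibeje
Original string S is at sorted index 9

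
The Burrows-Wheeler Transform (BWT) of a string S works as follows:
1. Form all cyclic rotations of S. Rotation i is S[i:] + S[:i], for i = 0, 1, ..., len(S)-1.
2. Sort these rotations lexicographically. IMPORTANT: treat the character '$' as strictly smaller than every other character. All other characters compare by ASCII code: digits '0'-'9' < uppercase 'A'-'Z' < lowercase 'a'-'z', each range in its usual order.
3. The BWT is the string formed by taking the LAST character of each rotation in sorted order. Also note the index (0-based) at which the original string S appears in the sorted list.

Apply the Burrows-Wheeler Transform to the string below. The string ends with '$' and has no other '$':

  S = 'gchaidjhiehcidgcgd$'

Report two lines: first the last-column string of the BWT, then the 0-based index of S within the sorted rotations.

Answer: dhgghgiiid$ccejcahd
10

Derivation:
All 19 rotations (rotation i = S[i:]+S[:i]):
  rot[0] = gchaidjhiehcidgcgd$
  rot[1] = chaidjhiehcidgcgd$g
  rot[2] = haidjhiehcidgcgd$gc
  rot[3] = aidjhiehcidgcgd$gch
  rot[4] = idjhiehcidgcgd$gcha
  rot[5] = djhiehcidgcgd$gchai
  rot[6] = jhiehcidgcgd$gchaid
  rot[7] = hiehcidgcgd$gchaidj
  rot[8] = iehcidgcgd$gchaidjh
  rot[9] = ehcidgcgd$gchaidjhi
  rot[10] = hcidgcgd$gchaidjhie
  rot[11] = cidgcgd$gchaidjhieh
  rot[12] = idgcgd$gchaidjhiehc
  rot[13] = dgcgd$gchaidjhiehci
  rot[14] = gcgd$gchaidjhiehcid
  rot[15] = cgd$gchaidjhiehcidg
  rot[16] = gd$gchaidjhiehcidgc
  rot[17] = d$gchaidjhiehcidgcg
  rot[18] = $gchaidjhiehcidgcgd
Sorted (with $ < everything):
  sorted[0] = $gchaidjhiehcidgcgd  (last char: 'd')
  sorted[1] = aidjhiehcidgcgd$gch  (last char: 'h')
  sorted[2] = cgd$gchaidjhiehcidg  (last char: 'g')
  sorted[3] = chaidjhiehcidgcgd$g  (last char: 'g')
  sorted[4] = cidgcgd$gchaidjhieh  (last char: 'h')
  sorted[5] = d$gchaidjhiehcidgcg  (last char: 'g')
  sorted[6] = dgcgd$gchaidjhiehci  (last char: 'i')
  sorted[7] = djhiehcidgcgd$gchai  (last char: 'i')
  sorted[8] = ehcidgcgd$gchaidjhi  (last char: 'i')
  sorted[9] = gcgd$gchaidjhiehcid  (last char: 'd')
  sorted[10] = gchaidjhiehcidgcgd$  (last char: '$')
  sorted[11] = gd$gchaidjhiehcidgc  (last char: 'c')
  sorted[12] = haidjhiehcidgcgd$gc  (last char: 'c')
  sorted[13] = hcidgcgd$gchaidjhie  (last char: 'e')
  sorted[14] = hiehcidgcgd$gchaidj  (last char: 'j')
  sorted[15] = idgcgd$gchaidjhiehc  (last char: 'c')
  sorted[16] = idjhiehcidgcgd$gcha  (last char: 'a')
  sorted[17] = iehcidgcgd$gchaidjh  (last char: 'h')
  sorted[18] = jhiehcidgcgd$gchaid  (last char: 'd')
Last column: dhgghgiiid$ccejcahd
Original string S is at sorted index 10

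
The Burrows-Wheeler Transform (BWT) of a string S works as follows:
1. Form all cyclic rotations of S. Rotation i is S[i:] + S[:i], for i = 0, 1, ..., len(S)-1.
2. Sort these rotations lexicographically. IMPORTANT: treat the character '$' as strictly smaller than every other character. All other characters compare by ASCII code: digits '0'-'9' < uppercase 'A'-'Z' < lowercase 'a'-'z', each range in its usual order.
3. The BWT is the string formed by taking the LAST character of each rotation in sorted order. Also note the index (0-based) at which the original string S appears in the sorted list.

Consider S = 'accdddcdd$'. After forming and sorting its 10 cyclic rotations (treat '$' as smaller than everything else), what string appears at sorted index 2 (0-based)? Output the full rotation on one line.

Answer: ccdddcdd$a

Derivation:
All 10 rotations (rotation i = S[i:]+S[:i]):
  rot[0] = accdddcdd$
  rot[1] = ccdddcdd$a
  rot[2] = cdddcdd$ac
  rot[3] = dddcdd$acc
  rot[4] = ddcdd$accd
  rot[5] = dcdd$accdd
  rot[6] = cdd$accddd
  rot[7] = dd$accdddc
  rot[8] = d$accdddcd
  rot[9] = $accdddcdd
Sorted (with $ < everything):
  sorted[0] = $accdddcdd
  sorted[1] = accdddcdd$
  sorted[2] = ccdddcdd$a
  sorted[3] = cdd$accddd
  sorted[4] = cdddcdd$ac
  sorted[5] = d$accdddcd
  sorted[6] = dcdd$accdd
  sorted[7] = dd$accdddc
  sorted[8] = ddcdd$accd
  sorted[9] = dddcdd$acc
sorted[2] = ccdddcdd$a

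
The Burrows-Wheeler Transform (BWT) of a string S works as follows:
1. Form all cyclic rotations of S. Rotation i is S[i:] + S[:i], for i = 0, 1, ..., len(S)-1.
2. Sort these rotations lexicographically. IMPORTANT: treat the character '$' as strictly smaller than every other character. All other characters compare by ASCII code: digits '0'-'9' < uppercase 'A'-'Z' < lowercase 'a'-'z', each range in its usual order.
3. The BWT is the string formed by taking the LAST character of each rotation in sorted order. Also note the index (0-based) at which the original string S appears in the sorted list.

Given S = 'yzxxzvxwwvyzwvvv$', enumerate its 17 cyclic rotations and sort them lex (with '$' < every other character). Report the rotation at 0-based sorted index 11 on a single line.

All 17 rotations (rotation i = S[i:]+S[:i]):
  rot[0] = yzxxzvxwwvyzwvvv$
  rot[1] = zxxzvxwwvyzwvvv$y
  rot[2] = xxzvxwwvyzwvvv$yz
  rot[3] = xzvxwwvyzwvvv$yzx
  rot[4] = zvxwwvyzwvvv$yzxx
  rot[5] = vxwwvyzwvvv$yzxxz
  rot[6] = xwwvyzwvvv$yzxxzv
  rot[7] = wwvyzwvvv$yzxxzvx
  rot[8] = wvyzwvvv$yzxxzvxw
  rot[9] = vyzwvvv$yzxxzvxww
  rot[10] = yzwvvv$yzxxzvxwwv
  rot[11] = zwvvv$yzxxzvxwwvy
  rot[12] = wvvv$yzxxzvxwwvyz
  rot[13] = vvv$yzxxzvxwwvyzw
  rot[14] = vv$yzxxzvxwwvyzwv
  rot[15] = v$yzxxzvxwwvyzwvv
  rot[16] = $yzxxzvxwwvyzwvvv
Sorted (with $ < everything):
  sorted[0] = $yzxxzvxwwvyzwvvv
  sorted[1] = v$yzxxzvxwwvyzwvv
  sorted[2] = vv$yzxxzvxwwvyzwv
  sorted[3] = vvv$yzxxzvxwwvyzw
  sorted[4] = vxwwvyzwvvv$yzxxz
  sorted[5] = vyzwvvv$yzxxzvxww
  sorted[6] = wvvv$yzxxzvxwwvyz
  sorted[7] = wvyzwvvv$yzxxzvxw
  sorted[8] = wwvyzwvvv$yzxxzvx
  sorted[9] = xwwvyzwvvv$yzxxzv
  sorted[10] = xxzvxwwvyzwvvv$yz
  sorted[11] = xzvxwwvyzwvvv$yzx
  sorted[12] = yzwvvv$yzxxzvxwwv
  sorted[13] = yzxxzvxwwvyzwvvv$
  sorted[14] = zvxwwvyzwvvv$yzxx
  sorted[15] = zwvvv$yzxxzvxwwvy
  sorted[16] = zxxzvxwwvyzwvvv$y
sorted[11] = xzvxwwvyzwvvv$yzx

Answer: xzvxwwvyzwvvv$yzx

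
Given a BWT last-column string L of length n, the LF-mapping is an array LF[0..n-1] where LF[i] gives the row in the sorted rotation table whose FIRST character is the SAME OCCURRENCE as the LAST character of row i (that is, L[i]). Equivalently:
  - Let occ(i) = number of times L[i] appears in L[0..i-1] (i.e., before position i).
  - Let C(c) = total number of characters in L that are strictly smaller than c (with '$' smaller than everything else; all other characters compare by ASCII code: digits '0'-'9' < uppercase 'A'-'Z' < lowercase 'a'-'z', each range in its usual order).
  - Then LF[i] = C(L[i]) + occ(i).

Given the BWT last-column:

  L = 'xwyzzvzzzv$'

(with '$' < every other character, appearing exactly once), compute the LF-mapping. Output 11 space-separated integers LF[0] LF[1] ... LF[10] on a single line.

Answer: 4 3 5 6 7 1 8 9 10 2 0

Derivation:
Char counts: '$':1, 'v':2, 'w':1, 'x':1, 'y':1, 'z':5
C (first-col start): C('$')=0, C('v')=1, C('w')=3, C('x')=4, C('y')=5, C('z')=6
L[0]='x': occ=0, LF[0]=C('x')+0=4+0=4
L[1]='w': occ=0, LF[1]=C('w')+0=3+0=3
L[2]='y': occ=0, LF[2]=C('y')+0=5+0=5
L[3]='z': occ=0, LF[3]=C('z')+0=6+0=6
L[4]='z': occ=1, LF[4]=C('z')+1=6+1=7
L[5]='v': occ=0, LF[5]=C('v')+0=1+0=1
L[6]='z': occ=2, LF[6]=C('z')+2=6+2=8
L[7]='z': occ=3, LF[7]=C('z')+3=6+3=9
L[8]='z': occ=4, LF[8]=C('z')+4=6+4=10
L[9]='v': occ=1, LF[9]=C('v')+1=1+1=2
L[10]='$': occ=0, LF[10]=C('$')+0=0+0=0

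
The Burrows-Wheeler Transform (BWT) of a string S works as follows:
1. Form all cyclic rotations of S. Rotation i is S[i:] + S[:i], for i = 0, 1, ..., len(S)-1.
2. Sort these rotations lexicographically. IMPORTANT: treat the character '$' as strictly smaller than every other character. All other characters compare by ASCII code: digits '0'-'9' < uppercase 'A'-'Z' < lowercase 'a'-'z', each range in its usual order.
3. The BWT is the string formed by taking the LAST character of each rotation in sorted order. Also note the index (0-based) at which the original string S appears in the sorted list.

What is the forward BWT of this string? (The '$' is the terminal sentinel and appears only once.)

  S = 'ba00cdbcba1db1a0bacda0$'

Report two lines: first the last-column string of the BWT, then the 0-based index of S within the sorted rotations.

All 23 rotations (rotation i = S[i:]+S[:i]):
  rot[0] = ba00cdbcba1db1a0bacda0$
  rot[1] = a00cdbcba1db1a0bacda0$b
  rot[2] = 00cdbcba1db1a0bacda0$ba
  rot[3] = 0cdbcba1db1a0bacda0$ba0
  rot[4] = cdbcba1db1a0bacda0$ba00
  rot[5] = dbcba1db1a0bacda0$ba00c
  rot[6] = bcba1db1a0bacda0$ba00cd
  rot[7] = cba1db1a0bacda0$ba00cdb
  rot[8] = ba1db1a0bacda0$ba00cdbc
  rot[9] = a1db1a0bacda0$ba00cdbcb
  rot[10] = 1db1a0bacda0$ba00cdbcba
  rot[11] = db1a0bacda0$ba00cdbcba1
  rot[12] = b1a0bacda0$ba00cdbcba1d
  rot[13] = 1a0bacda0$ba00cdbcba1db
  rot[14] = a0bacda0$ba00cdbcba1db1
  rot[15] = 0bacda0$ba00cdbcba1db1a
  rot[16] = bacda0$ba00cdbcba1db1a0
  rot[17] = acda0$ba00cdbcba1db1a0b
  rot[18] = cda0$ba00cdbcba1db1a0ba
  rot[19] = da0$ba00cdbcba1db1a0bac
  rot[20] = a0$ba00cdbcba1db1a0bacd
  rot[21] = 0$ba00cdbcba1db1a0bacda
  rot[22] = $ba00cdbcba1db1a0bacda0
Sorted (with $ < everything):
  sorted[0] = $ba00cdbcba1db1a0bacda0  (last char: '0')
  sorted[1] = 0$ba00cdbcba1db1a0bacda  (last char: 'a')
  sorted[2] = 00cdbcba1db1a0bacda0$ba  (last char: 'a')
  sorted[3] = 0bacda0$ba00cdbcba1db1a  (last char: 'a')
  sorted[4] = 0cdbcba1db1a0bacda0$ba0  (last char: '0')
  sorted[5] = 1a0bacda0$ba00cdbcba1db  (last char: 'b')
  sorted[6] = 1db1a0bacda0$ba00cdbcba  (last char: 'a')
  sorted[7] = a0$ba00cdbcba1db1a0bacd  (last char: 'd')
  sorted[8] = a00cdbcba1db1a0bacda0$b  (last char: 'b')
  sorted[9] = a0bacda0$ba00cdbcba1db1  (last char: '1')
  sorted[10] = a1db1a0bacda0$ba00cdbcb  (last char: 'b')
  sorted[11] = acda0$ba00cdbcba1db1a0b  (last char: 'b')
  sorted[12] = b1a0bacda0$ba00cdbcba1d  (last char: 'd')
  sorted[13] = ba00cdbcba1db1a0bacda0$  (last char: '$')
  sorted[14] = ba1db1a0bacda0$ba00cdbc  (last char: 'c')
  sorted[15] = bacda0$ba00cdbcba1db1a0  (last char: '0')
  sorted[16] = bcba1db1a0bacda0$ba00cd  (last char: 'd')
  sorted[17] = cba1db1a0bacda0$ba00cdb  (last char: 'b')
  sorted[18] = cda0$ba00cdbcba1db1a0ba  (last char: 'a')
  sorted[19] = cdbcba1db1a0bacda0$ba00  (last char: '0')
  sorted[20] = da0$ba00cdbcba1db1a0bac  (last char: 'c')
  sorted[21] = db1a0bacda0$ba00cdbcba1  (last char: '1')
  sorted[22] = dbcba1db1a0bacda0$ba00c  (last char: 'c')
Last column: 0aaa0badb1bbd$c0dba0c1c
Original string S is at sorted index 13

Answer: 0aaa0badb1bbd$c0dba0c1c
13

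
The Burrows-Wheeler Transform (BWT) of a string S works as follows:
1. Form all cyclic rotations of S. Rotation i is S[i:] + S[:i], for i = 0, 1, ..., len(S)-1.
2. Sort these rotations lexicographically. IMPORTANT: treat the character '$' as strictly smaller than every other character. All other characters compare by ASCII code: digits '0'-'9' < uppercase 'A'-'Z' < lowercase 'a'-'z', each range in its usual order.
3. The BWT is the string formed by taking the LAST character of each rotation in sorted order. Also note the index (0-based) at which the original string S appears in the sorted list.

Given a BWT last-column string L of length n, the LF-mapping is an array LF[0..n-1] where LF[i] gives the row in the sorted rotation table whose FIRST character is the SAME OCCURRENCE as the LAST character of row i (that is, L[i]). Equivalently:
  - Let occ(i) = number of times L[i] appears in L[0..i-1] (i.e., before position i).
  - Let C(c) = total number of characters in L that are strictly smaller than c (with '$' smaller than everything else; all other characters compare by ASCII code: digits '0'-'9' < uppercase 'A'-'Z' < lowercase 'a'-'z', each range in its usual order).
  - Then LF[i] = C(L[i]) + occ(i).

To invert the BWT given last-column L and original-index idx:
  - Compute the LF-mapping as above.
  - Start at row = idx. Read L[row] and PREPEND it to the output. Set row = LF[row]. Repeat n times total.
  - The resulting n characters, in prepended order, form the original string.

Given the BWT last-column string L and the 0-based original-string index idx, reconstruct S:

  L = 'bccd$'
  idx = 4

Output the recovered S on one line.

LF mapping: 1 2 3 4 0
Walk LF starting at row 4, prepending L[row]:
  step 1: row=4, L[4]='$', prepend. Next row=LF[4]=0
  step 2: row=0, L[0]='b', prepend. Next row=LF[0]=1
  step 3: row=1, L[1]='c', prepend. Next row=LF[1]=2
  step 4: row=2, L[2]='c', prepend. Next row=LF[2]=3
  step 5: row=3, L[3]='d', prepend. Next row=LF[3]=4
Reversed output: dccb$

Answer: dccb$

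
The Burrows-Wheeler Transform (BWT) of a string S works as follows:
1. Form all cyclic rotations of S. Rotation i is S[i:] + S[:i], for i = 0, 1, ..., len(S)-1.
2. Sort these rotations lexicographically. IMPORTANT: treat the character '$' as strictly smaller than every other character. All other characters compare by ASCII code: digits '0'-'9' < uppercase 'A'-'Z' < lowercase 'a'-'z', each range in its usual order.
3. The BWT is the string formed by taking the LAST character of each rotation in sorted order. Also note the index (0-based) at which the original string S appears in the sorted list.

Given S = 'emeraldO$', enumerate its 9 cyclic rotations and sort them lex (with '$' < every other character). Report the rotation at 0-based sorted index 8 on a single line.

All 9 rotations (rotation i = S[i:]+S[:i]):
  rot[0] = emeraldO$
  rot[1] = meraldO$e
  rot[2] = eraldO$em
  rot[3] = raldO$eme
  rot[4] = aldO$emer
  rot[5] = ldO$emera
  rot[6] = dO$emeral
  rot[7] = O$emerald
  rot[8] = $emeraldO
Sorted (with $ < everything):
  sorted[0] = $emeraldO
  sorted[1] = O$emerald
  sorted[2] = aldO$emer
  sorted[3] = dO$emeral
  sorted[4] = emeraldO$
  sorted[5] = eraldO$em
  sorted[6] = ldO$emera
  sorted[7] = meraldO$e
  sorted[8] = raldO$eme
sorted[8] = raldO$eme

Answer: raldO$eme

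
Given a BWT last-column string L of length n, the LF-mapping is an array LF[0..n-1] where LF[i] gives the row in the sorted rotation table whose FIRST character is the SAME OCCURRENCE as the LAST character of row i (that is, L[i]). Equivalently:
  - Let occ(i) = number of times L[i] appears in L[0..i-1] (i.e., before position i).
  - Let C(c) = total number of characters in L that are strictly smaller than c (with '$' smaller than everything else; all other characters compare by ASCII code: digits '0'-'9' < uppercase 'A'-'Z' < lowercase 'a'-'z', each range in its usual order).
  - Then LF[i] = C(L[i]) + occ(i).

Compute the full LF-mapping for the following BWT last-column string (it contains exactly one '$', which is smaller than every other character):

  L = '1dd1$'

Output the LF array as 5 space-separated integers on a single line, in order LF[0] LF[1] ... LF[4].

Answer: 1 3 4 2 0

Derivation:
Char counts: '$':1, '1':2, 'd':2
C (first-col start): C('$')=0, C('1')=1, C('d')=3
L[0]='1': occ=0, LF[0]=C('1')+0=1+0=1
L[1]='d': occ=0, LF[1]=C('d')+0=3+0=3
L[2]='d': occ=1, LF[2]=C('d')+1=3+1=4
L[3]='1': occ=1, LF[3]=C('1')+1=1+1=2
L[4]='$': occ=0, LF[4]=C('$')+0=0+0=0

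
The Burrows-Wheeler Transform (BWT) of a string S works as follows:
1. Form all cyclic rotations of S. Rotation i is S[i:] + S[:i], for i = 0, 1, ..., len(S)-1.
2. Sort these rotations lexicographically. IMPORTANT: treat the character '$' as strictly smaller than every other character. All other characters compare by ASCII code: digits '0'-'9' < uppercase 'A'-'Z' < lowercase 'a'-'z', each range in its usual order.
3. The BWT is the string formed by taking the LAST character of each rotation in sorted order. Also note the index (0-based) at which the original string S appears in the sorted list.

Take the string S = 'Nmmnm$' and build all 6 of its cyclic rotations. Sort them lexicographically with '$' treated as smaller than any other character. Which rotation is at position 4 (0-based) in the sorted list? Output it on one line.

Answer: mnm$Nm

Derivation:
All 6 rotations (rotation i = S[i:]+S[:i]):
  rot[0] = Nmmnm$
  rot[1] = mmnm$N
  rot[2] = mnm$Nm
  rot[3] = nm$Nmm
  rot[4] = m$Nmmn
  rot[5] = $Nmmnm
Sorted (with $ < everything):
  sorted[0] = $Nmmnm
  sorted[1] = Nmmnm$
  sorted[2] = m$Nmmn
  sorted[3] = mmnm$N
  sorted[4] = mnm$Nm
  sorted[5] = nm$Nmm
sorted[4] = mnm$Nm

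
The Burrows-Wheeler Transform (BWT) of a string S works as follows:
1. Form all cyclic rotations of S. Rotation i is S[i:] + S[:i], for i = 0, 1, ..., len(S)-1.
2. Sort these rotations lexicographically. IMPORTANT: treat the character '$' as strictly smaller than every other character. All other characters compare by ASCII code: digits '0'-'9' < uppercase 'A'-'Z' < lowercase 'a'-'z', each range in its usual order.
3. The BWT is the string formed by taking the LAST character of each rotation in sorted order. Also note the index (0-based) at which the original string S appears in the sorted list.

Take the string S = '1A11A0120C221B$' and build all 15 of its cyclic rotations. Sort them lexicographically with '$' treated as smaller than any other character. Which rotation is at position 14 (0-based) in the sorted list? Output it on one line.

All 15 rotations (rotation i = S[i:]+S[:i]):
  rot[0] = 1A11A0120C221B$
  rot[1] = A11A0120C221B$1
  rot[2] = 11A0120C221B$1A
  rot[3] = 1A0120C221B$1A1
  rot[4] = A0120C221B$1A11
  rot[5] = 0120C221B$1A11A
  rot[6] = 120C221B$1A11A0
  rot[7] = 20C221B$1A11A01
  rot[8] = 0C221B$1A11A012
  rot[9] = C221B$1A11A0120
  rot[10] = 221B$1A11A0120C
  rot[11] = 21B$1A11A0120C2
  rot[12] = 1B$1A11A0120C22
  rot[13] = B$1A11A0120C221
  rot[14] = $1A11A0120C221B
Sorted (with $ < everything):
  sorted[0] = $1A11A0120C221B
  sorted[1] = 0120C221B$1A11A
  sorted[2] = 0C221B$1A11A012
  sorted[3] = 11A0120C221B$1A
  sorted[4] = 120C221B$1A11A0
  sorted[5] = 1A0120C221B$1A1
  sorted[6] = 1A11A0120C221B$
  sorted[7] = 1B$1A11A0120C22
  sorted[8] = 20C221B$1A11A01
  sorted[9] = 21B$1A11A0120C2
  sorted[10] = 221B$1A11A0120C
  sorted[11] = A0120C221B$1A11
  sorted[12] = A11A0120C221B$1
  sorted[13] = B$1A11A0120C221
  sorted[14] = C221B$1A11A0120
sorted[14] = C221B$1A11A0120

Answer: C221B$1A11A0120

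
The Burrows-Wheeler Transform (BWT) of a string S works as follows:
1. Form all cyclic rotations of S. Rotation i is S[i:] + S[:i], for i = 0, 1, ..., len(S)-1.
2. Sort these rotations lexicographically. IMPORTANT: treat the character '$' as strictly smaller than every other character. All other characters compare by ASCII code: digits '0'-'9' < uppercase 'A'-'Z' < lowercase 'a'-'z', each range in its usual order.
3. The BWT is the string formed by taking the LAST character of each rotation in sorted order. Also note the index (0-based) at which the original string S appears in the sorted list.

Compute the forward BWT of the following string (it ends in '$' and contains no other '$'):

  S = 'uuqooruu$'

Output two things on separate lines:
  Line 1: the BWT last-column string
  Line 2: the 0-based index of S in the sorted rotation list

All 9 rotations (rotation i = S[i:]+S[:i]):
  rot[0] = uuqooruu$
  rot[1] = uqooruu$u
  rot[2] = qooruu$uu
  rot[3] = ooruu$uuq
  rot[4] = oruu$uuqo
  rot[5] = ruu$uuqoo
  rot[6] = uu$uuqoor
  rot[7] = u$uuqooru
  rot[8] = $uuqooruu
Sorted (with $ < everything):
  sorted[0] = $uuqooruu  (last char: 'u')
  sorted[1] = ooruu$uuq  (last char: 'q')
  sorted[2] = oruu$uuqo  (last char: 'o')
  sorted[3] = qooruu$uu  (last char: 'u')
  sorted[4] = ruu$uuqoo  (last char: 'o')
  sorted[5] = u$uuqooru  (last char: 'u')
  sorted[6] = uqooruu$u  (last char: 'u')
  sorted[7] = uu$uuqoor  (last char: 'r')
  sorted[8] = uuqooruu$  (last char: '$')
Last column: uqououur$
Original string S is at sorted index 8

Answer: uqououur$
8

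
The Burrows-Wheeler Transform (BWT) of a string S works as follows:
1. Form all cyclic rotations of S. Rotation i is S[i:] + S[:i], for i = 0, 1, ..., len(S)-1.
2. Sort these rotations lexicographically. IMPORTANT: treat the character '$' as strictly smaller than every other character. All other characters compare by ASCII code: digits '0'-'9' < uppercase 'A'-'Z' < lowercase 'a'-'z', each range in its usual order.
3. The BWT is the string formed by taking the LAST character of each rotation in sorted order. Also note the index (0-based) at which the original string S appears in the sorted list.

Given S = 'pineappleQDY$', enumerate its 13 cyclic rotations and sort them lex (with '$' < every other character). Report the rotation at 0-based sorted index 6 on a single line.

All 13 rotations (rotation i = S[i:]+S[:i]):
  rot[0] = pineappleQDY$
  rot[1] = ineappleQDY$p
  rot[2] = neappleQDY$pi
  rot[3] = eappleQDY$pin
  rot[4] = appleQDY$pine
  rot[5] = ppleQDY$pinea
  rot[6] = pleQDY$pineap
  rot[7] = leQDY$pineapp
  rot[8] = eQDY$pineappl
  rot[9] = QDY$pineapple
  rot[10] = DY$pineappleQ
  rot[11] = Y$pineappleQD
  rot[12] = $pineappleQDY
Sorted (with $ < everything):
  sorted[0] = $pineappleQDY
  sorted[1] = DY$pineappleQ
  sorted[2] = QDY$pineapple
  sorted[3] = Y$pineappleQD
  sorted[4] = appleQDY$pine
  sorted[5] = eQDY$pineappl
  sorted[6] = eappleQDY$pin
  sorted[7] = ineappleQDY$p
  sorted[8] = leQDY$pineapp
  sorted[9] = neappleQDY$pi
  sorted[10] = pineappleQDY$
  sorted[11] = pleQDY$pineap
  sorted[12] = ppleQDY$pinea
sorted[6] = eappleQDY$pin

Answer: eappleQDY$pin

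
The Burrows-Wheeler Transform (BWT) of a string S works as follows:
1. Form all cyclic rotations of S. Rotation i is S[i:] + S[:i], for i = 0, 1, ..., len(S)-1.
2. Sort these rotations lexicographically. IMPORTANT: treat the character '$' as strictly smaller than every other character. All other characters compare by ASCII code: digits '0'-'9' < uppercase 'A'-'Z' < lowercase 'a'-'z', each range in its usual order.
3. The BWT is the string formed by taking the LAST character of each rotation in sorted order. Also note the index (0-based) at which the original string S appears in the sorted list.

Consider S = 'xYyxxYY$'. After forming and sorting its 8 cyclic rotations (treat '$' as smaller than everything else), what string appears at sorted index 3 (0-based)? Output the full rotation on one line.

All 8 rotations (rotation i = S[i:]+S[:i]):
  rot[0] = xYyxxYY$
  rot[1] = YyxxYY$x
  rot[2] = yxxYY$xY
  rot[3] = xxYY$xYy
  rot[4] = xYY$xYyx
  rot[5] = YY$xYyxx
  rot[6] = Y$xYyxxY
  rot[7] = $xYyxxYY
Sorted (with $ < everything):
  sorted[0] = $xYyxxYY
  sorted[1] = Y$xYyxxY
  sorted[2] = YY$xYyxx
  sorted[3] = YyxxYY$x
  sorted[4] = xYY$xYyx
  sorted[5] = xYyxxYY$
  sorted[6] = xxYY$xYy
  sorted[7] = yxxYY$xY
sorted[3] = YyxxYY$x

Answer: YyxxYY$x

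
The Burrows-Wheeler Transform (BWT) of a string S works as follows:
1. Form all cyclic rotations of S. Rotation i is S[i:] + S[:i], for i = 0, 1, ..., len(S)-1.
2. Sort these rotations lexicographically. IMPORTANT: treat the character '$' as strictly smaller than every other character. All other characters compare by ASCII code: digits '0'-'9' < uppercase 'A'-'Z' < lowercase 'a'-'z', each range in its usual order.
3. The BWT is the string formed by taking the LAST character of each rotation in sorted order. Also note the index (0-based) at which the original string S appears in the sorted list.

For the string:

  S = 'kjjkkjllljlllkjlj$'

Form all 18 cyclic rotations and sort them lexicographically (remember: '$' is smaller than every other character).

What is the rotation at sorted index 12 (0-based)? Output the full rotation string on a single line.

Answer: ljlllkjlj$kjjkkjll

Derivation:
All 18 rotations (rotation i = S[i:]+S[:i]):
  rot[0] = kjjkkjllljlllkjlj$
  rot[1] = jjkkjllljlllkjlj$k
  rot[2] = jkkjllljlllkjlj$kj
  rot[3] = kkjllljlllkjlj$kjj
  rot[4] = kjllljlllkjlj$kjjk
  rot[5] = jllljlllkjlj$kjjkk
  rot[6] = llljlllkjlj$kjjkkj
  rot[7] = lljlllkjlj$kjjkkjl
  rot[8] = ljlllkjlj$kjjkkjll
  rot[9] = jlllkjlj$kjjkkjlll
  rot[10] = lllkjlj$kjjkkjlllj
  rot[11] = llkjlj$kjjkkjllljl
  rot[12] = lkjlj$kjjkkjllljll
  rot[13] = kjlj$kjjkkjllljlll
  rot[14] = jlj$kjjkkjllljlllk
  rot[15] = lj$kjjkkjllljlllkj
  rot[16] = j$kjjkkjllljlllkjl
  rot[17] = $kjjkkjllljlllkjlj
Sorted (with $ < everything):
  sorted[0] = $kjjkkjllljlllkjlj
  sorted[1] = j$kjjkkjllljlllkjl
  sorted[2] = jjkkjllljlllkjlj$k
  sorted[3] = jkkjllljlllkjlj$kj
  sorted[4] = jlj$kjjkkjllljlllk
  sorted[5] = jllljlllkjlj$kjjkk
  sorted[6] = jlllkjlj$kjjkkjlll
  sorted[7] = kjjkkjllljlllkjlj$
  sorted[8] = kjlj$kjjkkjllljlll
  sorted[9] = kjllljlllkjlj$kjjk
  sorted[10] = kkjllljlllkjlj$kjj
  sorted[11] = lj$kjjkkjllljlllkj
  sorted[12] = ljlllkjlj$kjjkkjll
  sorted[13] = lkjlj$kjjkkjllljll
  sorted[14] = lljlllkjlj$kjjkkjl
  sorted[15] = llkjlj$kjjkkjllljl
  sorted[16] = llljlllkjlj$kjjkkj
  sorted[17] = lllkjlj$kjjkkjlllj
sorted[12] = ljlllkjlj$kjjkkjll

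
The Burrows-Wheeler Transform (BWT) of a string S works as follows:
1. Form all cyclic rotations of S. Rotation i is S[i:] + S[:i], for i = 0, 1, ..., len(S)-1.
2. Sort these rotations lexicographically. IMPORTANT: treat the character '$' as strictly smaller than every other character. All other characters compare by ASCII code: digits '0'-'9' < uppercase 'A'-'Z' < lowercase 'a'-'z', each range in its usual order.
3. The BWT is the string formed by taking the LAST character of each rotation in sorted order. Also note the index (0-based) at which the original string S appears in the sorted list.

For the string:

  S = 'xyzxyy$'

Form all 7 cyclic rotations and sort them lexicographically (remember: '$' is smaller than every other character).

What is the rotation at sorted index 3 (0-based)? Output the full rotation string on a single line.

All 7 rotations (rotation i = S[i:]+S[:i]):
  rot[0] = xyzxyy$
  rot[1] = yzxyy$x
  rot[2] = zxyy$xy
  rot[3] = xyy$xyz
  rot[4] = yy$xyzx
  rot[5] = y$xyzxy
  rot[6] = $xyzxyy
Sorted (with $ < everything):
  sorted[0] = $xyzxyy
  sorted[1] = xyy$xyz
  sorted[2] = xyzxyy$
  sorted[3] = y$xyzxy
  sorted[4] = yy$xyzx
  sorted[5] = yzxyy$x
  sorted[6] = zxyy$xy
sorted[3] = y$xyzxy

Answer: y$xyzxy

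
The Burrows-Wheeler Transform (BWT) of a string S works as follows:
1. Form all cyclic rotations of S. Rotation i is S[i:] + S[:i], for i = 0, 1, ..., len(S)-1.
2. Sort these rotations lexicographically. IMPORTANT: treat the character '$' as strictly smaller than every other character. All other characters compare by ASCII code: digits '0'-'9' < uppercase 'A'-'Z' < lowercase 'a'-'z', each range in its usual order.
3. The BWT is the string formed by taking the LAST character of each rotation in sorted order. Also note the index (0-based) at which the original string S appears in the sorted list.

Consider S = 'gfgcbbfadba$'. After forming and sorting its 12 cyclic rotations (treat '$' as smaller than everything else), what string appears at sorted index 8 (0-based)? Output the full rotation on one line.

Answer: fadba$gfgcbb

Derivation:
All 12 rotations (rotation i = S[i:]+S[:i]):
  rot[0] = gfgcbbfadba$
  rot[1] = fgcbbfadba$g
  rot[2] = gcbbfadba$gf
  rot[3] = cbbfadba$gfg
  rot[4] = bbfadba$gfgc
  rot[5] = bfadba$gfgcb
  rot[6] = fadba$gfgcbb
  rot[7] = adba$gfgcbbf
  rot[8] = dba$gfgcbbfa
  rot[9] = ba$gfgcbbfad
  rot[10] = a$gfgcbbfadb
  rot[11] = $gfgcbbfadba
Sorted (with $ < everything):
  sorted[0] = $gfgcbbfadba
  sorted[1] = a$gfgcbbfadb
  sorted[2] = adba$gfgcbbf
  sorted[3] = ba$gfgcbbfad
  sorted[4] = bbfadba$gfgc
  sorted[5] = bfadba$gfgcb
  sorted[6] = cbbfadba$gfg
  sorted[7] = dba$gfgcbbfa
  sorted[8] = fadba$gfgcbb
  sorted[9] = fgcbbfadba$g
  sorted[10] = gcbbfadba$gf
  sorted[11] = gfgcbbfadba$
sorted[8] = fadba$gfgcbb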